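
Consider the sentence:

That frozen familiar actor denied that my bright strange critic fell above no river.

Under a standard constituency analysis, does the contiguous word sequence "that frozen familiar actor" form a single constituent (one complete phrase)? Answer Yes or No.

Yes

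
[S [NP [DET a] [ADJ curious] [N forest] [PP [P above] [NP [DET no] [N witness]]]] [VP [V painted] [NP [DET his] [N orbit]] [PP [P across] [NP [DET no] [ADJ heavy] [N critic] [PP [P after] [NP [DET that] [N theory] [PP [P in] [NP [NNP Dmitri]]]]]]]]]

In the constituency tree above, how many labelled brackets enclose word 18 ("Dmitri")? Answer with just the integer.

9

Counting open brackets not yet closed at "Dmitri": [S [VP [PP [NP [PP [NP [PP [NP [NNP = 9.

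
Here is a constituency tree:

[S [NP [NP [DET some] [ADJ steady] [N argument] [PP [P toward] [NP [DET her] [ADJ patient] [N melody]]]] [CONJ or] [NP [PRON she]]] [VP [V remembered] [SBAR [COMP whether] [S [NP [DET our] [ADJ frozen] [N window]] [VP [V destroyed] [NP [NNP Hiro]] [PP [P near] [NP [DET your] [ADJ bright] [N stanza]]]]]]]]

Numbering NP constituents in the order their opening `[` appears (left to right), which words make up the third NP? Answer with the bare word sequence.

her patient melody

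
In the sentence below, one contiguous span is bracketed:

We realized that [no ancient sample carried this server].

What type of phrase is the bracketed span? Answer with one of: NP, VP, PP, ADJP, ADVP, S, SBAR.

S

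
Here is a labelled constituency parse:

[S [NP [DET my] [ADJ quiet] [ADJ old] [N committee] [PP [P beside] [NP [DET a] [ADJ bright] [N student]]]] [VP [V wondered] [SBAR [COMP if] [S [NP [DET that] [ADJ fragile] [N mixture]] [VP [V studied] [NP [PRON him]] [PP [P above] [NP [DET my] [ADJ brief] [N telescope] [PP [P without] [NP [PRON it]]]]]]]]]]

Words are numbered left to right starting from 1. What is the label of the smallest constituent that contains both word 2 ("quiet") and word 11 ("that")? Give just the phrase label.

S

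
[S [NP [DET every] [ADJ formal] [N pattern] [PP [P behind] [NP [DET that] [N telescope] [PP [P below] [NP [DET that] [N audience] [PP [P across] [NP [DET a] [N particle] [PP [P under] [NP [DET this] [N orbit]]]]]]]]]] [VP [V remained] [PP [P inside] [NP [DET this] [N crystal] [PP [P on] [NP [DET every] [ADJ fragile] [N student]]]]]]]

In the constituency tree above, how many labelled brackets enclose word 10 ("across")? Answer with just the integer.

8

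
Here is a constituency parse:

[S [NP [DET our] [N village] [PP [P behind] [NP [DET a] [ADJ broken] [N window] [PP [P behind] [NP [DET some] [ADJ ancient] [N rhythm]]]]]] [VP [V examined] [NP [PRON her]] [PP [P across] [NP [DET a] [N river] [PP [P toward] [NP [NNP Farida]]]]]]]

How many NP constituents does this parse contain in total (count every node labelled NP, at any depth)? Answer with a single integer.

The NP constituents are: [NP our village behind a broken window behind some ancient rhythm]; [NP a broken window behind some ancient rhythm]; [NP some ancient rhythm]; [NP her]; [NP a river toward Farida]; [NP Farida]. Total: 6.

6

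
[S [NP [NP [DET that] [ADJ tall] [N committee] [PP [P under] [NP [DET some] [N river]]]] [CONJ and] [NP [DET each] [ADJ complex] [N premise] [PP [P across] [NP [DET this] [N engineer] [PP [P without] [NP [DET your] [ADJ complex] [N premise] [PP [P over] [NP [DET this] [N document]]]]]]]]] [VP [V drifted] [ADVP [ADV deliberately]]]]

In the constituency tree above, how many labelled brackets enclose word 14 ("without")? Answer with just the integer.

7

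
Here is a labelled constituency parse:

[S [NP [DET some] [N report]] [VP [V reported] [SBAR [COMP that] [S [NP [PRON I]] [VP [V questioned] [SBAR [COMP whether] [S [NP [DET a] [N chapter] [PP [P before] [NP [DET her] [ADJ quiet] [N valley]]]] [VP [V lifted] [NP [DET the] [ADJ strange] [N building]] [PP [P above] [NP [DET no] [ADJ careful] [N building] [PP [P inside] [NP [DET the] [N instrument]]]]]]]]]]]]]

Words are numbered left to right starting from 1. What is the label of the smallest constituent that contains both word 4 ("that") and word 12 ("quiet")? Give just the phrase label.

SBAR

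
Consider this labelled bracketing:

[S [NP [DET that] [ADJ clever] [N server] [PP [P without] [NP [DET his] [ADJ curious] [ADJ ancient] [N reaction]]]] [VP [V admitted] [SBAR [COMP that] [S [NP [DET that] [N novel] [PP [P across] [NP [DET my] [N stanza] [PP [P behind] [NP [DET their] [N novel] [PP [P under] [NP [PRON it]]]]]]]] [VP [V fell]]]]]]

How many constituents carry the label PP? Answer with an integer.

4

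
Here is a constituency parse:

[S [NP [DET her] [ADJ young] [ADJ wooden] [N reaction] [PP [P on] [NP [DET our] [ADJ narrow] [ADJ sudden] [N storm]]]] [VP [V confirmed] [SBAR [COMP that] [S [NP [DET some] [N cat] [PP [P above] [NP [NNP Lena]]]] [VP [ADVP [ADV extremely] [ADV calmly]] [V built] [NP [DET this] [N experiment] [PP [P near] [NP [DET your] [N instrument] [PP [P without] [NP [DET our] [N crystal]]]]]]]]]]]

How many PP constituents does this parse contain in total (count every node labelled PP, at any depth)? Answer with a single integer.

4

Listing each PP by its span: [PP on our narrow sudden storm]; [PP above Lena]; [PP near your instrument without our crystal]; [PP without our crystal] — that makes 4.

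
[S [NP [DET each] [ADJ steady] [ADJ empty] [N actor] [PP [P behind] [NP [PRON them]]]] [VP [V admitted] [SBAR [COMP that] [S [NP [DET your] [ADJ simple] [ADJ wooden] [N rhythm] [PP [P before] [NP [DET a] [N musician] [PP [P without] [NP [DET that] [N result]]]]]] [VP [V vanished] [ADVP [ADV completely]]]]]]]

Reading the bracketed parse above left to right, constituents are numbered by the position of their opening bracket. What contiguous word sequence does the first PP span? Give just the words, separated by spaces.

behind them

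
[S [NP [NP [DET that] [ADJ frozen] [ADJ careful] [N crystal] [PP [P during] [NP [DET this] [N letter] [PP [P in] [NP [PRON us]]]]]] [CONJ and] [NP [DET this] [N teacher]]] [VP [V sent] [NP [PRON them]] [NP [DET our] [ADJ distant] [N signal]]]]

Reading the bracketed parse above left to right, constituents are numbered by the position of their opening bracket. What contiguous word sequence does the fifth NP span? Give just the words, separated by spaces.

this teacher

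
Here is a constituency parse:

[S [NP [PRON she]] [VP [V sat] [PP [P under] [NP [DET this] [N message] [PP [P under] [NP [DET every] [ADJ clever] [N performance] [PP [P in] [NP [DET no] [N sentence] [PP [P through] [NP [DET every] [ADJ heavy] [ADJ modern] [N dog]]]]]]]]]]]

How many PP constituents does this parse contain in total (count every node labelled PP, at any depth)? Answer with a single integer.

Scanning left to right, an opening `[PP` appears at word positions 3, 6, 10, 13 — 4 in total.

4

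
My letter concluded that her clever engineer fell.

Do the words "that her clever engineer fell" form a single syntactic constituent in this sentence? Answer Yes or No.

Yes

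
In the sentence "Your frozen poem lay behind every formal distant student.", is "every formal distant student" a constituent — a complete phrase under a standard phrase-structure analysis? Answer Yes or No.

Yes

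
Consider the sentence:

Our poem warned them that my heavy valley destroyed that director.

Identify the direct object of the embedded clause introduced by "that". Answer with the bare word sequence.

that director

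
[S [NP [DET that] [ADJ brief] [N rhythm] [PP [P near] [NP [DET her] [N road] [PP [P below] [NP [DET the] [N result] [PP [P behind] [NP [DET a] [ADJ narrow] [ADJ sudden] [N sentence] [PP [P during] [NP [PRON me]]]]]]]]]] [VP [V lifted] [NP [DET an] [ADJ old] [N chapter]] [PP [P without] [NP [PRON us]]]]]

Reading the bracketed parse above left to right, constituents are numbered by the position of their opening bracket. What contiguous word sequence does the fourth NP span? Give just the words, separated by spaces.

In left-to-right order the NP constituents are "that brief rhythm near her road below the result behind a narrow sudden sentence during me"; "her road below the result behind a narrow sudden sentence during me"; "the result behind a narrow sudden sentence during me"; "a narrow sudden sentence during me"; "me"; "an old chapter"; "us". Number 4 is "a narrow sudden sentence during me".

a narrow sudden sentence during me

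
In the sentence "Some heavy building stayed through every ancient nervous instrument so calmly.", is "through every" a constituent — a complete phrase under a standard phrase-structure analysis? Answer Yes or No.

No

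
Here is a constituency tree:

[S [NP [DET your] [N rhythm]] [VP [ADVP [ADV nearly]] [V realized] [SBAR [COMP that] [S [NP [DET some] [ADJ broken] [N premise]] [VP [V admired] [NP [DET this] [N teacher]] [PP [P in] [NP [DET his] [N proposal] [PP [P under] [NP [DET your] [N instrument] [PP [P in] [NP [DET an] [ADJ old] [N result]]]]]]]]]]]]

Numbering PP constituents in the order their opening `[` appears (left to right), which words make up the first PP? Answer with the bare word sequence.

in his proposal under your instrument in an old result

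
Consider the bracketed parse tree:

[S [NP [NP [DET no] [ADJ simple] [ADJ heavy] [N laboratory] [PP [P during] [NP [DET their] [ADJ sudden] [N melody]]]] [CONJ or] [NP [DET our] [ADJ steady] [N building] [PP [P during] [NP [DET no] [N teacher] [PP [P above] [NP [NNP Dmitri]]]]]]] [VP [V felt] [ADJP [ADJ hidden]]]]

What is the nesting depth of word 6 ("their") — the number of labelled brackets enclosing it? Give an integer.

6

The word sits inside DET, which is inside NP, inside PP, inside NP, inside NP, inside S — 6 brackets in all.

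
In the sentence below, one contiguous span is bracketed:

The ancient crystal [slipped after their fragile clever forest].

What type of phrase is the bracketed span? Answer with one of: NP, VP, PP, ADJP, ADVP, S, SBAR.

The span is built around the verb "slipped" — a verb phrase (VP).

VP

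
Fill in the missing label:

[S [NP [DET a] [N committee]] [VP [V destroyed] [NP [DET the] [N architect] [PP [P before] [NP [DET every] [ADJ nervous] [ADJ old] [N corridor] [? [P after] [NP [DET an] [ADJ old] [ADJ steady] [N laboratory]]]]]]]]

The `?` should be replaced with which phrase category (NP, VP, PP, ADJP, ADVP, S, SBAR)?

PP

The `?` node immediately contains: P 'after', NP. That is the internal structure of a prepositional phrase, so the label is PP.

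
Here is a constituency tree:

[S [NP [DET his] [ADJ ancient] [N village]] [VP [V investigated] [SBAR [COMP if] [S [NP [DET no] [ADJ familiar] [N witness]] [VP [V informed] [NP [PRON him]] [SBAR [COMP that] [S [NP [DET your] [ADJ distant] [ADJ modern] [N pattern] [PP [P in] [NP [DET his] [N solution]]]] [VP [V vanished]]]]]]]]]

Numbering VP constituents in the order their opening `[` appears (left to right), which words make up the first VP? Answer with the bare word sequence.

investigated if no familiar witness informed him that your distant modern pattern in his solution vanished

The VP opening brackets appear, in order, over: "investigated if no familiar witness informed him that your distant modern pattern in his solution vanished"; "informed him that your distant modern pattern in his solution vanished"; "vanished". The first one spans "investigated if no familiar witness informed him that your distant modern pattern in his solution vanished".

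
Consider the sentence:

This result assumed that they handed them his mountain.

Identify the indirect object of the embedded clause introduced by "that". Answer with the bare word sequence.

"handed" heads the VP of the embedded clause introduced by "that", and "them" is its indirect object.

them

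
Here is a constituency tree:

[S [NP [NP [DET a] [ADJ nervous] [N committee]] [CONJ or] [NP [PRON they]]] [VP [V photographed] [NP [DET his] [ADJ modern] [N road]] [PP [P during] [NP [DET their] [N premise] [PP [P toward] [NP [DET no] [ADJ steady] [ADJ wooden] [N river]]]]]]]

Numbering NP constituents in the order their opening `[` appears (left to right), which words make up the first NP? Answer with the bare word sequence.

In left-to-right order the NP constituents are "a nervous committee or they"; "a nervous committee"; "they"; "his modern road"; "their premise toward no steady wooden river"; "no steady wooden river". Number 1 is "a nervous committee or they".

a nervous committee or they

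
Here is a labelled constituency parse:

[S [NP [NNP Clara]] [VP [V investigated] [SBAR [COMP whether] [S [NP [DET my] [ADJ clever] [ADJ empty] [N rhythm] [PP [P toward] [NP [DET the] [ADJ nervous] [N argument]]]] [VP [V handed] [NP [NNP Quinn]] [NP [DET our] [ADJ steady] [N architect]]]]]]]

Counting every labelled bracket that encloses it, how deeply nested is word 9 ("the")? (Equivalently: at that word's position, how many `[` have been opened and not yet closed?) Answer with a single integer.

8

Counting open brackets not yet closed at "the": [S [VP [SBAR [S [NP [PP [NP [DET = 8.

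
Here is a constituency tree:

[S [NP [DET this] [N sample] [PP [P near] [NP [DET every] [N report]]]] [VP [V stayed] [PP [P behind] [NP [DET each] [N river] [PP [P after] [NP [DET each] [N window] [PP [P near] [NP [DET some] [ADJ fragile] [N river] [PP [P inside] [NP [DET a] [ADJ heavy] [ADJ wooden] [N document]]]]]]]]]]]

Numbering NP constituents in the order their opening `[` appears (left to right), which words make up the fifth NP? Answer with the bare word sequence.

some fragile river inside a heavy wooden document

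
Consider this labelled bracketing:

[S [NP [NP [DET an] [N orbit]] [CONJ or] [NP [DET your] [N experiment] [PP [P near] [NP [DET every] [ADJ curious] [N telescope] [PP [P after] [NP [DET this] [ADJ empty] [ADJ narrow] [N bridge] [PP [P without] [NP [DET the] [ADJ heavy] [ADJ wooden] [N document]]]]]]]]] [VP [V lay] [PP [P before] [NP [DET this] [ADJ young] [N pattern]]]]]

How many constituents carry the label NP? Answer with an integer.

7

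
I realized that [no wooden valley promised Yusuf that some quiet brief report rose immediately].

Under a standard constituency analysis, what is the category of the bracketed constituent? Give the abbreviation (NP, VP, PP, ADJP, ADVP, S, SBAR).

S

The bracketed span "no wooden valley promised Yusuf that some quiet brief report rose immediately" is headed by "promised", making it a clause (S).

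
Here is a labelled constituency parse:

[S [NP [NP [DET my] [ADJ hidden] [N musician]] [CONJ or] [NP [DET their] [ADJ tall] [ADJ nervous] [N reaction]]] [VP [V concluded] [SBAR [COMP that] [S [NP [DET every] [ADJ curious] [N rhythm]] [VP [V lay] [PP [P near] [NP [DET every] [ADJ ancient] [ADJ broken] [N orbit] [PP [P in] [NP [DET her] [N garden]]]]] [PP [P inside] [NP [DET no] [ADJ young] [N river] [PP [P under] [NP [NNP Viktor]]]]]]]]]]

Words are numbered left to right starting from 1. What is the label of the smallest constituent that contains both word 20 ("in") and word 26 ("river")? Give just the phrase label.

VP

The smallest bracket enclosing both words is [VP lay near every ancient broken orbit in her garden inside no young river under Viktor], so the label is VP.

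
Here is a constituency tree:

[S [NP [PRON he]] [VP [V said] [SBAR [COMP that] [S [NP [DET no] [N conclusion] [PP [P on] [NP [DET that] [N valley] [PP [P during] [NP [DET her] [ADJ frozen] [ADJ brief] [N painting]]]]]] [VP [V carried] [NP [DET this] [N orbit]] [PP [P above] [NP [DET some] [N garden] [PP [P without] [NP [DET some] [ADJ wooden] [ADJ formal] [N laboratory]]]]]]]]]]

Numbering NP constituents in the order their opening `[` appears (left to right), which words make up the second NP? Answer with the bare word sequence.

no conclusion on that valley during her frozen brief painting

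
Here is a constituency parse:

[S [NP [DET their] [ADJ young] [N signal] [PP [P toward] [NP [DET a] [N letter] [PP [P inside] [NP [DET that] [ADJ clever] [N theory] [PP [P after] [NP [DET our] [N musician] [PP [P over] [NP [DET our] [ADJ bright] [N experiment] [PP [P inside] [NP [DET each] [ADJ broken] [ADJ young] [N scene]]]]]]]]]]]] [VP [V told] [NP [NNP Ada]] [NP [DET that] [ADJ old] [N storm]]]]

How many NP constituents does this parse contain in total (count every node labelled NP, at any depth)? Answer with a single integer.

8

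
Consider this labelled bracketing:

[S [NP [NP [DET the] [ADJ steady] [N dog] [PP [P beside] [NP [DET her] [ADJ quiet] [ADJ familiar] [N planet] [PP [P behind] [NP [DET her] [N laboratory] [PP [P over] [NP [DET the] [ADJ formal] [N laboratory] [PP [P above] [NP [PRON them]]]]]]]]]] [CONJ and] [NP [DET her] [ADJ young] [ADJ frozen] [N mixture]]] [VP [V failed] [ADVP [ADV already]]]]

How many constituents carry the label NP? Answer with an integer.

7

Listing each NP by its span: [NP the steady dog beside her quiet familiar planet behind her laboratory over the formal laboratory above them and her young frozen mixture]; [NP the steady dog beside her quiet familiar planet behind her laboratory over the formal laboratory above them]; [NP her quiet familiar planet behind her laboratory over the formal laboratory above them]; [NP her laboratory over the formal laboratory above them]; [NP the formal laboratory above them]; [NP them] … — that makes 7.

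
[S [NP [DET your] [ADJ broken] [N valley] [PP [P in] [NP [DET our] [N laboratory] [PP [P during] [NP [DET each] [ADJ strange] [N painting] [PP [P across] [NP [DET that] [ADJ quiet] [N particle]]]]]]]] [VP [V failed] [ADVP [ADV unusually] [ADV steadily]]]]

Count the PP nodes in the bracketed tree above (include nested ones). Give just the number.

Scanning left to right, an opening `[PP` appears at word positions 4, 7, 11 — 3 in total.

3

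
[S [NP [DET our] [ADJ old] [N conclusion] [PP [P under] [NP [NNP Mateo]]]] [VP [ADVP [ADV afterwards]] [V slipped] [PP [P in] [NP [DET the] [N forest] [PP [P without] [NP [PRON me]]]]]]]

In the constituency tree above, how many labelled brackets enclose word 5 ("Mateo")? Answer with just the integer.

5

Path from the root down to the word: S → NP → PP → NP → NNP. That is 5 enclosing brackets.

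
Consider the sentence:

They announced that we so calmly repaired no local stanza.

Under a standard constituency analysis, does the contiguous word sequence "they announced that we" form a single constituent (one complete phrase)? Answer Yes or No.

No

The smallest constituent containing the whole sequence is the clause [S they announced that we so calmly repaired no local stanza], but the sequence is only part of it — it straddles the boundary between noun phrase "they" and verb phrase "announced that we so calmly repaired no local stanza".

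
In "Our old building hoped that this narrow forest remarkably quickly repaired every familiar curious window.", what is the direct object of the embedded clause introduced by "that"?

"repaired" heads the VP of the embedded clause introduced by "that", and "every familiar curious window" is its direct object.

every familiar curious window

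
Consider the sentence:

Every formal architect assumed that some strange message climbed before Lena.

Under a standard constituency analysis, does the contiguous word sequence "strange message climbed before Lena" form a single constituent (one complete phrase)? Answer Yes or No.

The smallest constituent containing the whole sequence is the clause [S some strange message climbed before Lena], but the sequence is only part of it — it straddles the boundary between noun phrase "some strange message" and verb phrase "climbed before Lena".

No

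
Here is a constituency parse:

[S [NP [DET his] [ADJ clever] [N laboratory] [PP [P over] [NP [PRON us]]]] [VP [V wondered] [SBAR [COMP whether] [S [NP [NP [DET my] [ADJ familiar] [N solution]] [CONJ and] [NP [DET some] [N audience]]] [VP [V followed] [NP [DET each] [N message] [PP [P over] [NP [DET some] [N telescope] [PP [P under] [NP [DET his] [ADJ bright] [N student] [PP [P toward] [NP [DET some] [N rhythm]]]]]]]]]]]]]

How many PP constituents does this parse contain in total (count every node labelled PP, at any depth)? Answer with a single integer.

4

The PP constituents are: [PP over us]; [PP over some telescope under his bright student toward some rhythm]; [PP under his bright student toward some rhythm]; [PP toward some rhythm]. Total: 4.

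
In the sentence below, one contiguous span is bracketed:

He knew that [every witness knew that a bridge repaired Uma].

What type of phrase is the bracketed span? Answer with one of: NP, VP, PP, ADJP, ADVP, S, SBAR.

"knew" is the head of the bracketed span, so the span is a clause: S.

S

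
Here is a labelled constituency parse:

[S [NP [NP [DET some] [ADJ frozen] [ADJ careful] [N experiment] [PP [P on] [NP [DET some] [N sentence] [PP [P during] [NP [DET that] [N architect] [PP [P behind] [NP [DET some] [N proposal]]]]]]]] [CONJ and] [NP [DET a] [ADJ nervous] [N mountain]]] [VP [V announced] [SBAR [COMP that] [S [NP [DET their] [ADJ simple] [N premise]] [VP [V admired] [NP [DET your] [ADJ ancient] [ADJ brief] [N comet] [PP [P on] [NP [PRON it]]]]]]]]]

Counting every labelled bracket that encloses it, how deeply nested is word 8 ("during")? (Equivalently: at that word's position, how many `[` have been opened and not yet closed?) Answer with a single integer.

7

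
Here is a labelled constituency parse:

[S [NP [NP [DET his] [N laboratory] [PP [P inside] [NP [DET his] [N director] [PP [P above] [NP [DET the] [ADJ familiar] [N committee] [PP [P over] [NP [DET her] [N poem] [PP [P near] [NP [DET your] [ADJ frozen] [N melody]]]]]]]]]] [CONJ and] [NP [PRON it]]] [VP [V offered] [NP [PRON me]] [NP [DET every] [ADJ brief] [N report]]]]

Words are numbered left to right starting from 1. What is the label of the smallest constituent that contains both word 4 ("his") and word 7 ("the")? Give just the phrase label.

Both words fall inside [NP his director above the familiar committee over her poem near your frozen melody] (words 4–16), and no smaller constituent contains them both. Label: NP.

NP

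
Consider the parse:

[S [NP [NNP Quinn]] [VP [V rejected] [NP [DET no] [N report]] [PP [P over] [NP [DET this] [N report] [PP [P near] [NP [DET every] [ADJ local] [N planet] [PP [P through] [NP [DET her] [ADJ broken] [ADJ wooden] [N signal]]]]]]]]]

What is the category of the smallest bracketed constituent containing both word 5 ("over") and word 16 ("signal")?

PP

Word 5 lies under S → VP → PP → P; word 16 lies under S → VP → PP → NP → PP → NP → PP → NP → N. The lowest shared node is the PP.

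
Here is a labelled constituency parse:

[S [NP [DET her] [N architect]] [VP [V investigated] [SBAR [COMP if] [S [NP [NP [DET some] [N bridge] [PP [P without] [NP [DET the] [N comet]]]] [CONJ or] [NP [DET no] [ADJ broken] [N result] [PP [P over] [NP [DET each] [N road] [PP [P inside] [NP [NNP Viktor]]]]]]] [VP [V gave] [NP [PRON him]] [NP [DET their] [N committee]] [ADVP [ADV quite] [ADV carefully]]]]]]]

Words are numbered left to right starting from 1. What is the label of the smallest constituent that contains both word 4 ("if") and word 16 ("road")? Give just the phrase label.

SBAR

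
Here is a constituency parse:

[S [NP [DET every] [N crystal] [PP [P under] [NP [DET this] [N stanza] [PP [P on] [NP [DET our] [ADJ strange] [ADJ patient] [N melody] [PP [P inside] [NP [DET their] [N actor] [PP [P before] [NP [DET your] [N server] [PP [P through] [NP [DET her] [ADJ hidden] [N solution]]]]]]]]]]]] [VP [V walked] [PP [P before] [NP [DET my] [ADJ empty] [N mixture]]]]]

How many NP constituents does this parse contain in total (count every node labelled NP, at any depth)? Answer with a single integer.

The NP constituents are: [NP every crystal under this stanza on our strange patient melody inside their actor before your server through her hidden solution]; [NP this stanza on our strange patient melody inside their actor before your server through her hidden solution]; [NP our strange patient melody inside their actor before your server through her hidden solution]; [NP their actor before your server through her hidden solution]; [NP your server through her hidden solution]; [NP her hidden solution] …. Total: 7.

7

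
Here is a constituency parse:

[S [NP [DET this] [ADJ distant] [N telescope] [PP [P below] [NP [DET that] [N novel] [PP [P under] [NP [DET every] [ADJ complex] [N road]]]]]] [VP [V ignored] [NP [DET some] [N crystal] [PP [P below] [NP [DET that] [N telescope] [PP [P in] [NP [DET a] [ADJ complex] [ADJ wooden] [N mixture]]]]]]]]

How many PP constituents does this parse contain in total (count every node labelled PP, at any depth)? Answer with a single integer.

4

Listing each PP by its span: [PP below that novel under every complex road]; [PP under every complex road]; [PP below that telescope in a complex wooden mixture]; [PP in a complex wooden mixture] — that makes 4.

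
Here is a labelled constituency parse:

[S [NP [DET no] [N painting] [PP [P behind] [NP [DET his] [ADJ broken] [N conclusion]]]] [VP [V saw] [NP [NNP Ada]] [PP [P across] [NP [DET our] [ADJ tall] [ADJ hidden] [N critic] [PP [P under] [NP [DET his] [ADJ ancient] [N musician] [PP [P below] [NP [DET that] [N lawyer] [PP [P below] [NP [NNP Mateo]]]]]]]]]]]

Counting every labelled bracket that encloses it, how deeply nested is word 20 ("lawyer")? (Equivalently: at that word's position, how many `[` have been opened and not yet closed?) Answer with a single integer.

Counting open brackets not yet closed at "lawyer": [S [VP [PP [NP [PP [NP [PP [NP [N = 9.

9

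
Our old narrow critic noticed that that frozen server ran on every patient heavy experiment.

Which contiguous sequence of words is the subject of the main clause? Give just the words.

our old narrow critic

In the main clause the verb is "noticed"; the NP preceding it, "our old narrow critic", is the subject.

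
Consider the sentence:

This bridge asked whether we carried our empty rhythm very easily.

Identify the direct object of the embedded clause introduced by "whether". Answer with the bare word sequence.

our empty rhythm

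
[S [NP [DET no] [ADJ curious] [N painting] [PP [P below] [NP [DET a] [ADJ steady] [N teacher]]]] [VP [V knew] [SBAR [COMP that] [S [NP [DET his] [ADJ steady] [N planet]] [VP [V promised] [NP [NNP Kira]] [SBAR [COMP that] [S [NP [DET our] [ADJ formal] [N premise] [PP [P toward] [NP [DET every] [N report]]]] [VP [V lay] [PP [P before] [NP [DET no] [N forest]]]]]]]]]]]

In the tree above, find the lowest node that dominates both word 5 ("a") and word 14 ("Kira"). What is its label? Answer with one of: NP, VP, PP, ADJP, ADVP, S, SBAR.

S

Both words fall inside [S no curious painting below a steady teacher knew that his steady planet promised Kira that our formal premise toward every report lay before no forest] (words 1–25), and no smaller constituent contains them both. Label: S.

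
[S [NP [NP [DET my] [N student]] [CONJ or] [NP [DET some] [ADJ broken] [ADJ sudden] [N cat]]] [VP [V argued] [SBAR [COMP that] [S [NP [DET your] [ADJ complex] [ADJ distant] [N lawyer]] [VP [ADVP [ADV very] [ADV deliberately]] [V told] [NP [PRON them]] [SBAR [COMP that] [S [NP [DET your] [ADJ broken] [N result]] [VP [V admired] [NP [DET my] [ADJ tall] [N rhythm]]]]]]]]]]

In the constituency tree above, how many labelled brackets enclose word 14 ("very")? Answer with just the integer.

7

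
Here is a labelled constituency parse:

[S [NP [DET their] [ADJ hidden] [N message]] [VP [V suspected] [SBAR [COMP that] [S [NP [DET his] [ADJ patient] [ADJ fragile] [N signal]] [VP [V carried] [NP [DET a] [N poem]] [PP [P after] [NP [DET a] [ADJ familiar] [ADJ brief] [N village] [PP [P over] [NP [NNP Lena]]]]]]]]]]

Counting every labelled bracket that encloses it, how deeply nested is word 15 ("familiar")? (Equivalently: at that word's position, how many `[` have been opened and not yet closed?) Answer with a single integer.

Path from the root down to the word: S → VP → SBAR → S → VP → PP → NP → ADJ. That is 8 enclosing brackets.

8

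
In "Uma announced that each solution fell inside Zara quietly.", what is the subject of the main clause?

Uma

"Uma" is the NP that combines with the VP headed by "announced" to form the main clause — the subject.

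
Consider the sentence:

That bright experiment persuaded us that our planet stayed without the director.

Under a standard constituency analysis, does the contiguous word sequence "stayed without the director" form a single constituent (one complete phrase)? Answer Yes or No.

The sequence corresponds to a single VP node — the verb phrase "stayed without the director".

Yes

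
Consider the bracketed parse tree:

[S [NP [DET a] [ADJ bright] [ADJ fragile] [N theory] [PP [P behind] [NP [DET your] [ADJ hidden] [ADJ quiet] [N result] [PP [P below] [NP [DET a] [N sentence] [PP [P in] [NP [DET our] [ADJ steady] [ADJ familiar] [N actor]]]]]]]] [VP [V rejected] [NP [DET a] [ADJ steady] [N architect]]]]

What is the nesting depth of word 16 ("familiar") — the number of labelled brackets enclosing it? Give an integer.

Counting open brackets not yet closed at "familiar": [S [NP [PP [NP [PP [NP [PP [NP [ADJ = 9.

9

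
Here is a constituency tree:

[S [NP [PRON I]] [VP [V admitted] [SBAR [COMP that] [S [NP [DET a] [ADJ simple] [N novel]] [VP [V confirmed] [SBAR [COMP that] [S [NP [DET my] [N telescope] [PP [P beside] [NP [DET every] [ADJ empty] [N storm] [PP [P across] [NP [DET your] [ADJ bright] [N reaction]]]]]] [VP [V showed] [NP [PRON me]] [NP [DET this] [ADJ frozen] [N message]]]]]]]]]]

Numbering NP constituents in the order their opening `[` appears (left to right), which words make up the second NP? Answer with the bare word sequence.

a simple novel

Opening `[NP` markers occur at word positions 1, 4, 9, 12, 16, 20, 21; the second of these opens the constituent [NP a simple novel].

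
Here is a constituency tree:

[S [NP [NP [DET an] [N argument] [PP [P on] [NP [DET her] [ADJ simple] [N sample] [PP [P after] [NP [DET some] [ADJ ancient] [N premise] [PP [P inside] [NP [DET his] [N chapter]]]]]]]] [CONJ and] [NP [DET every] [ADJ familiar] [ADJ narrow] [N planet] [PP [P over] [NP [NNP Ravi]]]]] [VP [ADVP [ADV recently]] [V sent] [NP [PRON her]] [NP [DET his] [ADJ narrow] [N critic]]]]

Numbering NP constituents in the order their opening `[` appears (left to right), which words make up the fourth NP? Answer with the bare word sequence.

some ancient premise inside his chapter

The NP opening brackets appear, in order, over: "an argument on her simple sample after some ancient premise inside his chapter and every familiar narrow planet over Ravi"; "an argument on her simple sample after some ancient premise inside his chapter"; "her simple sample after some ancient premise inside his chapter"; "some ancient premise inside his chapter"; "his chapter"; "every familiar narrow planet over Ravi"; "Ravi"; "her"; "his narrow critic". The fourth one spans "some ancient premise inside his chapter".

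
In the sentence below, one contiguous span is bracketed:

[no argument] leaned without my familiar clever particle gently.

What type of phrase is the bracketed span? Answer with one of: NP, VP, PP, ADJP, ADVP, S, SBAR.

NP

The span is built around the noun "argument" — a noun phrase (NP).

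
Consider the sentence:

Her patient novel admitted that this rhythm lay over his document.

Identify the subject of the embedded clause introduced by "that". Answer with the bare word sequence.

this rhythm

The subject of the embedded clause introduced by "that" is the NP immediately before the verb "lay": "this rhythm".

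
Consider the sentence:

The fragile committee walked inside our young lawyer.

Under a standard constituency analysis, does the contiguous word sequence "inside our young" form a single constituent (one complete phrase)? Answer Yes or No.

No

The smallest constituent containing the whole sequence is the prepositional phrase [PP inside our young lawyer], but the sequence is only part of it — it straddles the boundary between preposition "inside" and noun phrase "our young lawyer".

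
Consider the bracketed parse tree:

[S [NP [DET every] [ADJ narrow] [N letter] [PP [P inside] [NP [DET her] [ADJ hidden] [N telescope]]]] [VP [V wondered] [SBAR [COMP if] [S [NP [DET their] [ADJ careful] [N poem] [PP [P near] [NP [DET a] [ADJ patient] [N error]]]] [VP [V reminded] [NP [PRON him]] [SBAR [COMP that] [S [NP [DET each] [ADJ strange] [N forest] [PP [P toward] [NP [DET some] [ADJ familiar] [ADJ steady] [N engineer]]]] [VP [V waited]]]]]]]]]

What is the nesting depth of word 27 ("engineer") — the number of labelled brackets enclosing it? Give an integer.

The word sits inside N, which is inside NP, inside PP, inside NP, inside S, inside SBAR, inside VP, inside S, inside SBAR, inside VP, inside S — 11 brackets in all.

11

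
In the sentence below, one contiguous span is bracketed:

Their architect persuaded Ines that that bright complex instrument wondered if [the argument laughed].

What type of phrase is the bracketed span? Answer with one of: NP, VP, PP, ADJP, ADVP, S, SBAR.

"laughed" is the head of the bracketed span, so the span is a clause: S.

S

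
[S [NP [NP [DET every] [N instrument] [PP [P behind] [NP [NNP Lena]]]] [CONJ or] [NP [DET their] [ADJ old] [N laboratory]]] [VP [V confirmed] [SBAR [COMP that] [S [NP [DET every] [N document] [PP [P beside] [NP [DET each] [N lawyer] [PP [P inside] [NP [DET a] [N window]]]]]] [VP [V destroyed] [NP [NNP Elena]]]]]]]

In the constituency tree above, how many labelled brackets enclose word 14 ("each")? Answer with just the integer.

Path from the root down to the word: S → VP → SBAR → S → NP → PP → NP → DET. That is 8 enclosing brackets.

8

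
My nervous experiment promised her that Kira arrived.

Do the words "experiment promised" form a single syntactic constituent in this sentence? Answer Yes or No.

No

The smallest constituent containing the whole sequence is the clause [S my nervous experiment promised her that Kira arrived], but the sequence is only part of it — it straddles the boundary between noun phrase "my nervous experiment" and verb phrase "promised her that Kira arrived".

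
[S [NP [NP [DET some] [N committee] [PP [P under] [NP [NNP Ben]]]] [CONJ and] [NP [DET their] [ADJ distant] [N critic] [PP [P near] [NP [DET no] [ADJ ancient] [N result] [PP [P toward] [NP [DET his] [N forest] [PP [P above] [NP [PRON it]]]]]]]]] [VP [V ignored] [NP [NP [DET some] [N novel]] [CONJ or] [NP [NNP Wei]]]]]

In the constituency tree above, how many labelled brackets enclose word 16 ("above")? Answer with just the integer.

Path from the root down to the word: S → NP → NP → PP → NP → PP → NP → PP → P. That is 9 enclosing brackets.

9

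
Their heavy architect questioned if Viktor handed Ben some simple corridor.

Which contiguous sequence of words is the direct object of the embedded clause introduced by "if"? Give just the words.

some simple corridor

"handed" heads the VP of the embedded clause introduced by "if", and "some simple corridor" is its direct object.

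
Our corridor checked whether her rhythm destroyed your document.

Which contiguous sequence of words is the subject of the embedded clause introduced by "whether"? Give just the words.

her rhythm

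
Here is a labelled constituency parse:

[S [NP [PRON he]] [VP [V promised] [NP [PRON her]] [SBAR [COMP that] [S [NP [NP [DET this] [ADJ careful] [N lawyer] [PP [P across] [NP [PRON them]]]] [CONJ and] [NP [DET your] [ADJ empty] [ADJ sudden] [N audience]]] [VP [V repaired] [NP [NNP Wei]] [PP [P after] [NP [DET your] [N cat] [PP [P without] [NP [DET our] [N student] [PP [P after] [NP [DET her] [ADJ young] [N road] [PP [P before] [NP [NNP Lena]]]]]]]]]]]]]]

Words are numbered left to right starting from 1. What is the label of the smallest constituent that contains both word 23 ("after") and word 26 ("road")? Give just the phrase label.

PP

Both words fall inside [PP after her young road before Lena] (words 23–28), and no smaller constituent contains them both. Label: PP.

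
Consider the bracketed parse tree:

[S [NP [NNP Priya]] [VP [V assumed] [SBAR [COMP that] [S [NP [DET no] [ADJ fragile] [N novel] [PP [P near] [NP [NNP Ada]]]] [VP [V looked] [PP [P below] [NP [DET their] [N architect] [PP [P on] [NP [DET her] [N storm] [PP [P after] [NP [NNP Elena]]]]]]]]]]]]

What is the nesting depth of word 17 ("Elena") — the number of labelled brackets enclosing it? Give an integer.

12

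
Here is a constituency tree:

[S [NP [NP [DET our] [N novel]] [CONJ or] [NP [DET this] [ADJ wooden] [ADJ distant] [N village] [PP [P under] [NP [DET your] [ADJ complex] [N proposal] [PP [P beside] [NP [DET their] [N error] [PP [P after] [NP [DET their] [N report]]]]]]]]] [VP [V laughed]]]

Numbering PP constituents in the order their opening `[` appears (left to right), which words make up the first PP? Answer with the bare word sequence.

In left-to-right order the PP constituents are "under your complex proposal beside their error after their report"; "beside their error after their report"; "after their report". Number 1 is "under your complex proposal beside their error after their report".

under your complex proposal beside their error after their report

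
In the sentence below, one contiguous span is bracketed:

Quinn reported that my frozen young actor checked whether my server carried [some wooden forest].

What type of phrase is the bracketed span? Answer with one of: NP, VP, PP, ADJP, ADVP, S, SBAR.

"forest" is the head of the bracketed span, so the span is a noun phrase: NP.

NP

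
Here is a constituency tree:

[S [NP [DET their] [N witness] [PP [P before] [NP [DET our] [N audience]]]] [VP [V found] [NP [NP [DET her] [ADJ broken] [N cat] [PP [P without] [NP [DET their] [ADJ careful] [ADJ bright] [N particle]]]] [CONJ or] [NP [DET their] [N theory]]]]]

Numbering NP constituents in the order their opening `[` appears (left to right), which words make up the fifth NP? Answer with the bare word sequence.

Opening `[NP` markers occur at word positions 1, 4, 7, 7, 11, 16; the fifth of these opens the constituent [NP their careful bright particle].

their careful bright particle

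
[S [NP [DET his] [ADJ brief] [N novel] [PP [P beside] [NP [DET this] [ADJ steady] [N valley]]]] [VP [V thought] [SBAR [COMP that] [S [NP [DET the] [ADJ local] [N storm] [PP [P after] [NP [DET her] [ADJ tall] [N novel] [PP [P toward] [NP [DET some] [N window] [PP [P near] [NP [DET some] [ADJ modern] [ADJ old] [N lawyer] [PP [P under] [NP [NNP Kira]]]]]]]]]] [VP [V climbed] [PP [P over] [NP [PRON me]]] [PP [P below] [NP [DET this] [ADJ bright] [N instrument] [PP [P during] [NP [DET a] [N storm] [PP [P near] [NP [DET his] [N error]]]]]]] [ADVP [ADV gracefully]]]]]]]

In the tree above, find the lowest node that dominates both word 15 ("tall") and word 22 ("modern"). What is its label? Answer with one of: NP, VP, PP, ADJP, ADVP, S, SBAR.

The smallest bracket enclosing both words is [NP her tall novel toward some window near some modern old lawyer under Kira], so the label is NP.

NP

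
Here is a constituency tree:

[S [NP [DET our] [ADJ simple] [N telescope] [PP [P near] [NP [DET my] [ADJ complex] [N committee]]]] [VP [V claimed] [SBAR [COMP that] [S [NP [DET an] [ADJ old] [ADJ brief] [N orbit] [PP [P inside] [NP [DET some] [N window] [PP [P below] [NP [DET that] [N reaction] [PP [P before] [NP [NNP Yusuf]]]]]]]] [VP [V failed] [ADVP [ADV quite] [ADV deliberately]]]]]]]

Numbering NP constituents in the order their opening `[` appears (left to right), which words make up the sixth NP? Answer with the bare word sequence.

Yusuf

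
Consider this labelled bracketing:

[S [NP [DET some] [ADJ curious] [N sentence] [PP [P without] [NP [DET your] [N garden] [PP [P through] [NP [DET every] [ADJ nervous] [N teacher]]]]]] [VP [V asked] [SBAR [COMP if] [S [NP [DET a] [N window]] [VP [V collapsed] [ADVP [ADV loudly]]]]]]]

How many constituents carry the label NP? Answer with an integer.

4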